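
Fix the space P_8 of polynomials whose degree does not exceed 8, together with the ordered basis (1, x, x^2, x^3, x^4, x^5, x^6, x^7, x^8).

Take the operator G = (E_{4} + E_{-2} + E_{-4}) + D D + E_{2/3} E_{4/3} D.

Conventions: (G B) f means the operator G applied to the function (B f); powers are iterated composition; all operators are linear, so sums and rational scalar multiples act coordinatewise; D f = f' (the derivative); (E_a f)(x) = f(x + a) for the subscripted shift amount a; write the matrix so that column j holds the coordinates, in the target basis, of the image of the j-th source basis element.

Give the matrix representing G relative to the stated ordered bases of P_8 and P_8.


the matrix is [[3, -1, 42, 4, 560, 48, 8448, 320, 132352]; [0, 3, -2, 126, 16, 2800, 288, 59136, 2560]; [0, 0, 3, -3, 252, 40, 8400, 1008, 236544]; [0, 0, 0, 3, -4, 420, 80, 19600, 2688]; [0, 0, 0, 0, 3, -5, 630, 140, 39200]; [0, 0, 0, 0, 0, 3, -6, 882, 224]; [0, 0, 0, 0, 0, 0, 3, -7, 1176]; [0, 0, 0, 0, 0, 0, 0, 3, -8]; [0, 0, 0, 0, 0, 0, 0, 0, 3]] (rows listed top to bottom)

image of 1: 3
image of x: 3x - 1
image of x^2: 3x^2 - 2x + 42
image of x^3: 3x^3 - 3x^2 + 126x + 4
image of x^4: 3x^4 - 4x^3 + 252x^2 + 16x + 560
image of x^5: 3x^5 - 5x^4 + 420x^3 + 40x^2 + 2800x + 48
image of x^6: 3x^6 - 6x^5 + 630x^4 + 80x^3 + 8400x^2 + 288x + 8448
image of x^7: 3x^7 - 7x^6 + 882x^5 + 140x^4 + 19600x^3 + 1008x^2 + 59136x + 320
image of x^8: 3x^8 - 8x^7 + 1176x^6 + 224x^5 + 39200x^4 + 2688x^3 + 236544x^2 + 2560x + 132352
each image's coordinates form column j of the matrix


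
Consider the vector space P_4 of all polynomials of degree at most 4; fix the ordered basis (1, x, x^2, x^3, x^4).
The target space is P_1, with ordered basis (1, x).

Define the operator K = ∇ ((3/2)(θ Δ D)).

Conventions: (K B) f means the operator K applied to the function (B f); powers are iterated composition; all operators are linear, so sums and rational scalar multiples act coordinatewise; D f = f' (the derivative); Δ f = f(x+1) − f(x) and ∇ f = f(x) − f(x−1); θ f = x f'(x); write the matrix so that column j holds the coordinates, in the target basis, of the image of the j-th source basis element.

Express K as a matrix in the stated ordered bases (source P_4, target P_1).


image of 1: 0
image of x: 0
image of x^2: 0
image of x^3: 9
image of x^4: 72x - 18
each image's coordinates form column j of the matrix

the matrix is [[0, 0, 0, 9, -18]; [0, 0, 0, 0, 72]] (rows listed top to bottom)


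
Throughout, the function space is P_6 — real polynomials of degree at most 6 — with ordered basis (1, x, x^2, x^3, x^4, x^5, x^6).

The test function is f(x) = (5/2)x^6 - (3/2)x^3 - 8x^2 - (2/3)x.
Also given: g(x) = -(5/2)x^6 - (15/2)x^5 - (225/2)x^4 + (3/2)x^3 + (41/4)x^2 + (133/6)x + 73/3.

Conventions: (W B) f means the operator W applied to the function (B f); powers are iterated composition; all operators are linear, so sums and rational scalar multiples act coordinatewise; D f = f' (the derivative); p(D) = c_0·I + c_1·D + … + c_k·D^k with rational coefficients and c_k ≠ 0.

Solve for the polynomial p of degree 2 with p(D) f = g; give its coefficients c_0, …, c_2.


c_0 = -1, c_1 = -1/2, c_2 = -3/2

D^0 f = (5/2)x^6 - (3/2)x^3 - 8x^2 - (2/3)x
D^1 f = 15x^5 - (9/2)x^2 - 16x - 2/3
D^2 f = 75x^4 - 9x - 16
matching coefficients of g against c_0 f + c_1 Df + … from the top degree down determines the c_i
solution: c_0 = -1, c_1 = -1/2, c_2 = -3/2


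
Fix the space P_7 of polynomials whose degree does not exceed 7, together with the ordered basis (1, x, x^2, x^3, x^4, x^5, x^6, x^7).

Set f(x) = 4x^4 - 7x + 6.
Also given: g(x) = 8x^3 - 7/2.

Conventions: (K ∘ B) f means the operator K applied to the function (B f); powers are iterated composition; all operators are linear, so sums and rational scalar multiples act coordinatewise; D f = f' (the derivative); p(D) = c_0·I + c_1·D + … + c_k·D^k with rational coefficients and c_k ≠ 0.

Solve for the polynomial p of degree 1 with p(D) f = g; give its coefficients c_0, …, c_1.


D^0 f = 4x^4 - 7x + 6
D^1 f = 16x^3 - 7
matching coefficients of g against c_0 f + c_1 Df + … from the top degree down determines the c_i
solution: c_0 = 0, c_1 = 1/2

c_0 = 0, c_1 = 1/2


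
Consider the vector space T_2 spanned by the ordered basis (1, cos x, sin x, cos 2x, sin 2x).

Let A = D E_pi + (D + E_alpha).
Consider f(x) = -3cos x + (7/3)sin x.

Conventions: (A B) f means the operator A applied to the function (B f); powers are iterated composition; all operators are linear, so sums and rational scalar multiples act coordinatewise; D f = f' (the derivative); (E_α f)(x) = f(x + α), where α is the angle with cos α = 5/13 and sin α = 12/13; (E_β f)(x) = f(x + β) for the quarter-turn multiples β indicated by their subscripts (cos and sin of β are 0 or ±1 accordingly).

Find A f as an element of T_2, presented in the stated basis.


the result is g(x) = cos x + (11/3)sin x

E_pi f = 3cos x - (7/3)sin x
D E_pi f = -(7/3)cos x - 3sin x
D f = (7/3)cos x + 3sin x
E_alpha f = cos x + (11/3)sin x
(D + E_alpha) f = (10/3)cos x + (20/3)sin x
(D E_pi + (D + E_alpha)) f = cos x + (11/3)sin x


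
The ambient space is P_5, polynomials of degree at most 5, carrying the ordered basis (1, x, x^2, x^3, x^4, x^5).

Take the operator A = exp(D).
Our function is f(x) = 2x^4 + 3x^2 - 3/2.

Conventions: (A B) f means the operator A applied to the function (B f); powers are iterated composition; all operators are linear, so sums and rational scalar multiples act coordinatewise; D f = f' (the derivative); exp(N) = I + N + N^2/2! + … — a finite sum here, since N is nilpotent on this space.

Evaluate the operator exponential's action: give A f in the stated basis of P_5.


order-1 term: 8x^3 + 6x
order-2 term: 12x^2 + 3
order-3 term: 8x
order-4 term: 2
the series for exp(D) f terminates at order 4
exp(D) f = 2x^4 + 8x^3 + 15x^2 + 14x + 7/2

the image equals g(x) = 2x^4 + 8x^3 + 15x^2 + 14x + 7/2


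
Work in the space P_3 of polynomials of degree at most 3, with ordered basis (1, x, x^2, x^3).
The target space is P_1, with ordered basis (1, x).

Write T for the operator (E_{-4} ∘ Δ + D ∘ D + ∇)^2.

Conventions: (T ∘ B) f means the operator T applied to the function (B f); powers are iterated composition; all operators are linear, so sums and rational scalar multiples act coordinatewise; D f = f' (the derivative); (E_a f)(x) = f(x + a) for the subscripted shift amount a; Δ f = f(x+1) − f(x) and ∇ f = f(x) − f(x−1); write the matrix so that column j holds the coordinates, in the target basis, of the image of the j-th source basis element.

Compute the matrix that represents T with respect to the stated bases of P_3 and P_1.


image of 1: 0
image of x: 0
image of x^2: 8
image of x^3: 24x - 72
each image's coordinates form column j of the matrix

the matrix is [[0, 0, 8, -72]; [0, 0, 0, 24]] (rows listed top to bottom)


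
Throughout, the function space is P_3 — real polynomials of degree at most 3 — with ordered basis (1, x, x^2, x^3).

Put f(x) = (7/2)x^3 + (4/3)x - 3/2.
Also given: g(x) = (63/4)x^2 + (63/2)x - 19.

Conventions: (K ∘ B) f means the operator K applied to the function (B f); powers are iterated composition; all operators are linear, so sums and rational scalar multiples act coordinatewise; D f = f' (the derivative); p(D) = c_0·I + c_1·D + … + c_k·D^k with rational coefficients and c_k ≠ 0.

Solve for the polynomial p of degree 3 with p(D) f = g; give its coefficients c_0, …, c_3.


D^0 f = (7/2)x^3 + (4/3)x - 3/2
D^1 f = (21/2)x^2 + 4/3
D^2 f = 21x
D^3 f = 21
matching coefficients of g against c_0 f + c_1 Df + … from the top degree down determines the c_i
solution: c_0 = 0, c_1 = 3/2, c_2 = 3/2, c_3 = -1

p(D) = (3/2)·D + (3/2)·D^2 − D^3, i.e. c_0 = 0, c_1 = 3/2, c_2 = 3/2, c_3 = -1


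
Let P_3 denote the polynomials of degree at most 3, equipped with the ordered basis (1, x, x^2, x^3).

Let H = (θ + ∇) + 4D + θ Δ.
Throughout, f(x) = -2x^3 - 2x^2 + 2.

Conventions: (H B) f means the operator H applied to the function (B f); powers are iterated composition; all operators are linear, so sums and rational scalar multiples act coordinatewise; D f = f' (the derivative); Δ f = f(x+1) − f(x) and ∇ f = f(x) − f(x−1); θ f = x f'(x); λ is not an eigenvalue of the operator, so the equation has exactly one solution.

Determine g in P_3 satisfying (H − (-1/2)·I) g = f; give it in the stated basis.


the result is g(x) = -(4/7)x^3 + 4x^2 - 32x + 2332/7

write g with unknown coordinates in the stated basis and equate coefficients in (H − (-1/2)·I) g = f
solving from the highest basis element down gives g = -(4/7)x^3 + 4x^2 - 32x + 2332/7
check: H g = -(12/7)x^3 - 4x^2 + 16x - 1152/7
so H g − (-1/2)·g = -2x^3 - 2x^2 + 2 = f ✓


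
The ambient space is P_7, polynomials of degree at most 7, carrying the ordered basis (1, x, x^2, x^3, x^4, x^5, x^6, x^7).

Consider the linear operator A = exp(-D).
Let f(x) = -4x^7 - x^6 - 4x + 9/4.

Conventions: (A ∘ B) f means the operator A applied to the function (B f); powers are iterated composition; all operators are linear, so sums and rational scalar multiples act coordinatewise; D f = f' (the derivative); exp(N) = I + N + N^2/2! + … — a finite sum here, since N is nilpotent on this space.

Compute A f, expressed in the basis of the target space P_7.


g(x) = -4x^7 + 27x^6 - 78x^5 + 125x^4 - 120x^3 + 69x^2 - 26x + 37/4

order-1 term: 28x^6 + 6x^5 + 4
order-2 term: -84x^5 - 15x^4
order-3 term: 140x^4 + 20x^3
order-4 term: -140x^3 - 15x^2
order-5 term: 84x^2 + 6x
order-6 term: -28x - 1
order-7 term: 4
the series for exp(-D) f terminates at order 7
exp(-D) f = -4x^7 + 27x^6 - 78x^5 + 125x^4 - 120x^3 + 69x^2 - 26x + 37/4


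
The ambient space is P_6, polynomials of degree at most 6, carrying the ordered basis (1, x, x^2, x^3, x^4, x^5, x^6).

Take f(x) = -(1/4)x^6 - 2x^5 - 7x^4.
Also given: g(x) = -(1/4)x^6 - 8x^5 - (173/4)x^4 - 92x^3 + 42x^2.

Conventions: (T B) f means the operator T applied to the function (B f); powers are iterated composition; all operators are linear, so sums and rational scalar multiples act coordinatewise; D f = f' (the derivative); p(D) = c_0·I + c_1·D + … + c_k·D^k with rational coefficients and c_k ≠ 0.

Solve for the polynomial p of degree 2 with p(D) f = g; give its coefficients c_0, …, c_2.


D^0 f = -(1/4)x^6 - 2x^5 - 7x^4
D^1 f = -(3/2)x^5 - 10x^4 - 28x^3
D^2 f = -(15/2)x^4 - 40x^3 - 84x^2
matching coefficients of g against c_0 f + c_1 Df + … from the top degree down determines the c_i
solution: c_0 = 1, c_1 = 4, c_2 = -1/2

c_0 = 1, c_1 = 4, c_2 = -1/2


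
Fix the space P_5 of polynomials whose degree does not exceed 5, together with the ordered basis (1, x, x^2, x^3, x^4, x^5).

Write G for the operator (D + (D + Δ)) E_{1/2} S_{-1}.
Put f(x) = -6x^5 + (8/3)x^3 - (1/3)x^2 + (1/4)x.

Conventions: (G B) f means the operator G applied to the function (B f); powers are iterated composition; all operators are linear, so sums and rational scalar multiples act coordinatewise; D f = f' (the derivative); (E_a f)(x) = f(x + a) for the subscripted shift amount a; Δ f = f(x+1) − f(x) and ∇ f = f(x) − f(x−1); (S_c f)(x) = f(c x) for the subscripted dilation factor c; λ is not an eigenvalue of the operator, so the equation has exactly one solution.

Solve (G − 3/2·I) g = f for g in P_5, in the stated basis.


write g with unknown coordinates in the stated basis and equate coefficients in (G − 3/2·I) g = f
solving from the highest basis element down gives g = 4x^5 - 40x^4 - (3856/9)x^3 + (16238/9)x^2 + (181037/18)x - 254323/18
check: G g = -60x^4 - 640x^3 + 2706x^2 + (45260/3)x - 254323/12
so G g − 3/2·g = -6x^5 + (8/3)x^3 - (1/3)x^2 + (1/4)x = f ✓

the image equals g(x) = 4x^5 - 40x^4 - (3856/9)x^3 + (16238/9)x^2 + (181037/18)x - 254323/18


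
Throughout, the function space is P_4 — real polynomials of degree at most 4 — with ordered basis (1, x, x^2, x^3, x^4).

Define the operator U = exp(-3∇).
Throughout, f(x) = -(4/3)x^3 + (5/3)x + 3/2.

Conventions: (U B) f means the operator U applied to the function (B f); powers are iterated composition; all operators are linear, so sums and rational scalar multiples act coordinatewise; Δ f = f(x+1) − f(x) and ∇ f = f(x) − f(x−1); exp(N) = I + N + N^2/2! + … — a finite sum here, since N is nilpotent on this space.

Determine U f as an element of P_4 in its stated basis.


order-1 term: 12x^2 - 12x - 1
order-2 term: -36x + 36
order-3 term: 36
the series for exp(-3∇) f terminates at order 3
exp(-3∇) f = -(4/3)x^3 + 12x^2 - (139/3)x + 145/2

g(x) = -(4/3)x^3 + 12x^2 - (139/3)x + 145/2


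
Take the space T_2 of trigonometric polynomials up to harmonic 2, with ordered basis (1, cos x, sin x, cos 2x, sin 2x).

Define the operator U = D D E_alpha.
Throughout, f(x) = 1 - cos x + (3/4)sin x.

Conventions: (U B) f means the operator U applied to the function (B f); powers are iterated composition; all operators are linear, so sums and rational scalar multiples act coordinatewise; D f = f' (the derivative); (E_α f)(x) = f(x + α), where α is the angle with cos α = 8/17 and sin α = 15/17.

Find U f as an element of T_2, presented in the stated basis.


the image equals g(x) = -(13/68)cos x - (21/17)sin x

E_alpha f = 1 + (13/68)cos x + (21/17)sin x
D E_alpha f = (21/17)cos x - (13/68)sin x
D (D E_alpha) f = -(13/68)cos x - (21/17)sin x


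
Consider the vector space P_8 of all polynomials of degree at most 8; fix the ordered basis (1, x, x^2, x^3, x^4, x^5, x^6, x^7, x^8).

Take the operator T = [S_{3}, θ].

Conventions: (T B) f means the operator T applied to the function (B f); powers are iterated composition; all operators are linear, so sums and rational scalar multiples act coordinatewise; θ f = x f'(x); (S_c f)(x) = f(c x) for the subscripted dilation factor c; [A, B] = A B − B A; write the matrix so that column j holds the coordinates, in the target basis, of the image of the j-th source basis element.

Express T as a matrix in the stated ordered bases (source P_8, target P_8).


the matrix is [[0, 0, 0, 0, 0, 0, 0, 0, 0]; [0, 0, 0, 0, 0, 0, 0, 0, 0]; [0, 0, 0, 0, 0, 0, 0, 0, 0]; [0, 0, 0, 0, 0, 0, 0, 0, 0]; [0, 0, 0, 0, 0, 0, 0, 0, 0]; [0, 0, 0, 0, 0, 0, 0, 0, 0]; [0, 0, 0, 0, 0, 0, 0, 0, 0]; [0, 0, 0, 0, 0, 0, 0, 0, 0]; [0, 0, 0, 0, 0, 0, 0, 0, 0]] (rows listed top to bottom)

image of 1: 0
image of x: 0
image of x^2: 0
image of x^3: 0
image of x^4: 0
image of x^5: 0
image of x^6: 0
image of x^7: 0
image of x^8: 0
each image's coordinates form column j of the matrix


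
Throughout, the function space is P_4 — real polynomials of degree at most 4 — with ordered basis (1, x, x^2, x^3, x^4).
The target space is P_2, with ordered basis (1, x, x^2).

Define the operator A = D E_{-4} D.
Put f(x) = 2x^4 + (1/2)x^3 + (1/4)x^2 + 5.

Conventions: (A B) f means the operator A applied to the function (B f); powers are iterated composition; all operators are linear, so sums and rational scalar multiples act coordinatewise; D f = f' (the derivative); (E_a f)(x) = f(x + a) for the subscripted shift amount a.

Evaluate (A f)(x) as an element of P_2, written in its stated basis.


the result is g(x) = 24x^2 - 189x + 745/2

D f = 8x^3 + (3/2)x^2 + (1/2)x
E_{-4} D f = 8x^3 - (189/2)x^2 + (745/2)x - 490
D E_{-4} D f = 24x^2 - 189x + 745/2


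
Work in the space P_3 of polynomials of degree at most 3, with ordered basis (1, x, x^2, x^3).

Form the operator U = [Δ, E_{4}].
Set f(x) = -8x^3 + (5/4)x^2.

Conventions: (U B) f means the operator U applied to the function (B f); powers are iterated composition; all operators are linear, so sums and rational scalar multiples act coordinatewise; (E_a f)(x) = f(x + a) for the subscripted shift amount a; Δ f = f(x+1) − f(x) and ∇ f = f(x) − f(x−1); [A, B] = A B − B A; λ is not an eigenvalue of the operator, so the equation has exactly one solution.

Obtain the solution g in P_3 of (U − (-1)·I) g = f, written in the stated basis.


write g with unknown coordinates in the stated basis and equate coefficients in (U − (-1)·I) g = f
solving from the highest basis element down gives g = -8x^3 + (5/4)x^2
check: U g = 0
so U g − (-1)·g = -8x^3 + (5/4)x^2 = f ✓

the image equals g(x) = -8x^3 + (5/4)x^2


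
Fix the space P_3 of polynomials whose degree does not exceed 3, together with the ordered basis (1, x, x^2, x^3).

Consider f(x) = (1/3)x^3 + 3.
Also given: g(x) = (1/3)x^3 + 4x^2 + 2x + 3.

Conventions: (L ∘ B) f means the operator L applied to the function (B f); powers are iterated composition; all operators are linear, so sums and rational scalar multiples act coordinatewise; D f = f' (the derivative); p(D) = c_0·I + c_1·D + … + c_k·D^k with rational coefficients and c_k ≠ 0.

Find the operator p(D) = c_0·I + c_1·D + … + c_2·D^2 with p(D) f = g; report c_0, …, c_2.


D^0 f = (1/3)x^3 + 3
D^1 f = x^2
D^2 f = 2x
matching coefficients of g against c_0 f + c_1 Df + … from the top degree down determines the c_i
solution: c_0 = 1, c_1 = 4, c_2 = 1

p(D) = I + 4·D + D^2, i.e. c_0 = 1, c_1 = 4, c_2 = 1


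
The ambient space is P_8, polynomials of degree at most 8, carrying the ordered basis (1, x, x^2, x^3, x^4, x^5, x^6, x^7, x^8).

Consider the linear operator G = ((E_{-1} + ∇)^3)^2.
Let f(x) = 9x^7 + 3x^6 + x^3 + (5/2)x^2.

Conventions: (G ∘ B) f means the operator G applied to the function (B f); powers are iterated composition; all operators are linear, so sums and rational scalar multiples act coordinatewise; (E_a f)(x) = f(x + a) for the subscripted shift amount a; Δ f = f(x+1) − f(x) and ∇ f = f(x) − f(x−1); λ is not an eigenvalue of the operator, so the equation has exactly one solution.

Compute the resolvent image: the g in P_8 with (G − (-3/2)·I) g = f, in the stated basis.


the result is g(x) = (18/5)x^7 + (6/5)x^6 + (2/5)x^3 + x^2

write g with unknown coordinates in the stated basis and equate coefficients in (G − (-3/2)·I) g = f
solving from the highest basis element down gives g = (18/5)x^7 + (6/5)x^6 + (2/5)x^3 + x^2
check: G g = (18/5)x^7 + (6/5)x^6 + (2/5)x^3 + x^2
so G g − (-3/2)·g = 9x^7 + 3x^6 + x^3 + (5/2)x^2 = f ✓


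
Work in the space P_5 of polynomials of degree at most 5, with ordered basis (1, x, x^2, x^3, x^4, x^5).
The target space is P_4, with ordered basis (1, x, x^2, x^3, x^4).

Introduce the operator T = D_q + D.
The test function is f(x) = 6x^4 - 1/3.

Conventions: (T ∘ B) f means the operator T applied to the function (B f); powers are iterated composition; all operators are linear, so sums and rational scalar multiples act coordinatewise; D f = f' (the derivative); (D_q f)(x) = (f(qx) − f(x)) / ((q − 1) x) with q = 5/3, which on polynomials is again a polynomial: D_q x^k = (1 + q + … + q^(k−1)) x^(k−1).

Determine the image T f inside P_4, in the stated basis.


the result is g(x) = (760/9)x^3

D_q f = (544/9)x^3
D f = 24x^3
(D_q + D) f = (760/9)x^3


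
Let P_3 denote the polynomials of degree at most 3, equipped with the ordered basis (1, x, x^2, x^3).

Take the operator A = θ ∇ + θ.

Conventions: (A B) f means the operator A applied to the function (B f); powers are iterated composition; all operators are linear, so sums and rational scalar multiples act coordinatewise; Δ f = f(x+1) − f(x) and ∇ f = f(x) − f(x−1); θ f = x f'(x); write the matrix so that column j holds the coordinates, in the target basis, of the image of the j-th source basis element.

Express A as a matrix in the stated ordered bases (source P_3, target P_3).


image of 1: 0
image of x: x
image of x^2: 2x^2 + 2x
image of x^3: 3x^3 + 6x^2 - 3x
each image's coordinates form column j of the matrix

the matrix is [[0, 0, 0, 0]; [0, 1, 2, -3]; [0, 0, 2, 6]; [0, 0, 0, 3]] (rows listed top to bottom)


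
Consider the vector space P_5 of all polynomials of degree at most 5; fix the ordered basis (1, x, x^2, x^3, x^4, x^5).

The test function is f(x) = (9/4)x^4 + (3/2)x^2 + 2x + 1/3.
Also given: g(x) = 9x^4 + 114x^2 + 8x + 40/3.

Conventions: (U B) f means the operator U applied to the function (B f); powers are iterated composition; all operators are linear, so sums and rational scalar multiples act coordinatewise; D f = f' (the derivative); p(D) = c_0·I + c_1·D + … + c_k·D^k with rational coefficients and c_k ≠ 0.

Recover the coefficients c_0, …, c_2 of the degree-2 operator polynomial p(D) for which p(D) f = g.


p(D) = 4·I + 4·D^2, i.e. c_0 = 4, c_1 = 0, c_2 = 4

D^0 f = (9/4)x^4 + (3/2)x^2 + 2x + 1/3
D^1 f = 9x^3 + 3x + 2
D^2 f = 27x^2 + 3
matching coefficients of g against c_0 f + c_1 Df + … from the top degree down determines the c_i
solution: c_0 = 4, c_1 = 0, c_2 = 4


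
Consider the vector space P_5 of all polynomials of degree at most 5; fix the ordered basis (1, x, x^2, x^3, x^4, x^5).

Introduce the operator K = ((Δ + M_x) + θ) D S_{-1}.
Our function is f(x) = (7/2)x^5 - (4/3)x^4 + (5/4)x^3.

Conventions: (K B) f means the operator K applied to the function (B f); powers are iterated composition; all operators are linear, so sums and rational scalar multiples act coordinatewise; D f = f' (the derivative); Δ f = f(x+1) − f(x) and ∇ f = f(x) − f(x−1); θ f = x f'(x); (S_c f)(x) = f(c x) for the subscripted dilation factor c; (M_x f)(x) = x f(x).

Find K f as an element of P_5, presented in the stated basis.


S_{-1} f = -(7/2)x^5 - (4/3)x^4 - (5/4)x^3
D S_{-1} f = -(35/2)x^4 - (16/3)x^3 - (15/4)x^2
Δ (D S_{-1}) f = -70x^3 - 121x^2 - (187/2)x - 319/12
M_x (D S_{-1}) f = -(35/2)x^5 - (16/3)x^4 - (15/4)x^3
(Δ + M_x) (D S_{-1}) f = -(35/2)x^5 - (16/3)x^4 - (295/4)x^3 - 121x^2 - (187/2)x - 319/12
θ (D S_{-1}) f = -70x^4 - 16x^3 - (15/2)x^2
((Δ + M_x) + θ) (D S_{-1}) f = -(35/2)x^5 - (226/3)x^4 - (359/4)x^3 - (257/2)x^2 - (187/2)x - 319/12

the result is g(x) = -(35/2)x^5 - (226/3)x^4 - (359/4)x^3 - (257/2)x^2 - (187/2)x - 319/12


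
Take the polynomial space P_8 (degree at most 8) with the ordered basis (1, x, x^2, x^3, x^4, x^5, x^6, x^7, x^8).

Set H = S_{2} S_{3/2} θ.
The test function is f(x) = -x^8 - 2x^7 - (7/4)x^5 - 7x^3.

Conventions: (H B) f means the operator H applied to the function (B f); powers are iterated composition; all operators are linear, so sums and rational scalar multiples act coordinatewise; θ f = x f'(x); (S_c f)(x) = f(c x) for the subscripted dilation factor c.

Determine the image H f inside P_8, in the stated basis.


g(x) = -52488x^8 - 30618x^7 - (8505/4)x^5 - 567x^3

θ f = -8x^8 - 14x^7 - (35/4)x^5 - 21x^3
S_{3/2} θ f = -(6561/32)x^8 - (15309/64)x^7 - (8505/128)x^5 - (567/8)x^3
S_{2} S_{3/2} θ f = -52488x^8 - 30618x^7 - (8505/4)x^5 - 567x^3


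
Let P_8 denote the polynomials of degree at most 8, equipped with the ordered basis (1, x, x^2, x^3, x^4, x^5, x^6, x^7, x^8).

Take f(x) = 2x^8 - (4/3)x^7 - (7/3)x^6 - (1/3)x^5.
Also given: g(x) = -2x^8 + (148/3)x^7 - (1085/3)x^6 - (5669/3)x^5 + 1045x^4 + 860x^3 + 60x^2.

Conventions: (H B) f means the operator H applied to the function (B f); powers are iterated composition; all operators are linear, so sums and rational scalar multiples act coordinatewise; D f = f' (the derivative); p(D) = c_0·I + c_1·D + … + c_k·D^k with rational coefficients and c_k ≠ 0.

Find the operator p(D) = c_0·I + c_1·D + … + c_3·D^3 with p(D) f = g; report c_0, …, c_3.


D^0 f = 2x^8 - (4/3)x^7 - (7/3)x^6 - (1/3)x^5
D^1 f = 16x^7 - (28/3)x^6 - 14x^5 - (5/3)x^4
D^2 f = 112x^6 - 56x^5 - 70x^4 - (20/3)x^3
D^3 f = 672x^5 - 280x^4 - 280x^3 - 20x^2
matching coefficients of g against c_0 f + c_1 Df + … from the top degree down determines the c_i
solution: c_0 = -1, c_1 = 3, c_2 = -3, c_3 = -3

p(D) = -I + 3·D − 3·D^2 − 3·D^3, i.e. c_0 = -1, c_1 = 3, c_2 = -3, c_3 = -3


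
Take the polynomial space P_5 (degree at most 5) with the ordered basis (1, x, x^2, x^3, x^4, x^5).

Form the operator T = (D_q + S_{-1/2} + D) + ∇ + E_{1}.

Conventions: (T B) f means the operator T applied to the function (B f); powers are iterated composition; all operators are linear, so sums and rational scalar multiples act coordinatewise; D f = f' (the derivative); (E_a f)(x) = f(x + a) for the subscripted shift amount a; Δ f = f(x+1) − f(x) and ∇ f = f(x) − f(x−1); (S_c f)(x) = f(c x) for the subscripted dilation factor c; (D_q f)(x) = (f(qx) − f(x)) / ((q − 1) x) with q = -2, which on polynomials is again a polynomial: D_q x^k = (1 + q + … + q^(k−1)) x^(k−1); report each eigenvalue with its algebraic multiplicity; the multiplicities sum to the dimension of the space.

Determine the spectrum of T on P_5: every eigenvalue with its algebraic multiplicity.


λ = 1/2 (multiplicity 1), λ = 7/8 (multiplicity 1), λ = 31/32 (multiplicity 1), λ = 17/16 (multiplicity 1), λ = 5/4 (multiplicity 1), λ = 2 (multiplicity 1)

image of 1: 2
image of x: (1/2)x + 4
image of x^2: (5/4)x^2 + 5x
image of x^3: (7/8)x^3 + 12x^2 + 2
image of x^4: (17/16)x^4 + 7x^3 + 8x
image of x^5: (31/32)x^5 + 26x^4 + 20x^2 + 2
the matrix is upper triangular; its diagonal is (2, 1/2, 5/4, 7/8, 17/16, 31/32)
for a triangular matrix the eigenvalues are the diagonal entries, with algebraic multiplicity their repetition count


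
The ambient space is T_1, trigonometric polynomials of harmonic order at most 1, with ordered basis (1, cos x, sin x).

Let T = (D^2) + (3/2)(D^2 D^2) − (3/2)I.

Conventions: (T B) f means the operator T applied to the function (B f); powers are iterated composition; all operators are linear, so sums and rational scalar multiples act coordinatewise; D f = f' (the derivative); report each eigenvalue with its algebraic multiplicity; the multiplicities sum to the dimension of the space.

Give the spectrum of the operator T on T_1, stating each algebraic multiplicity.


image of 1: -3/2
image of cos x: -cos x
image of sin x: -sin x
the matrix is diagonal; its diagonal is (-3/2, -1, -1)
for a triangular matrix the eigenvalues are the diagonal entries, with algebraic multiplicity their repetition count

λ = -3/2 (multiplicity 1), λ = -1 (multiplicity 2)


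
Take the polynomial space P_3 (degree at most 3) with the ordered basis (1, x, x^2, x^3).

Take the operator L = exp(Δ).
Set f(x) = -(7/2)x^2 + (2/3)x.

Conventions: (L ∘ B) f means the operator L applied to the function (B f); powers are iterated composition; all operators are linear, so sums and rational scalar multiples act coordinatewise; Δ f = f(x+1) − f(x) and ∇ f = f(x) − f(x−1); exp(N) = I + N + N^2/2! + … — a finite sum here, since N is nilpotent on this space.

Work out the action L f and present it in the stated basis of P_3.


g(x) = -(7/2)x^2 - (19/3)x - 19/3

order-1 term: -7x - 17/6
order-2 term: -7/2
the series for exp(Δ) f terminates at order 2
exp(Δ) f = -(7/2)x^2 - (19/3)x - 19/3


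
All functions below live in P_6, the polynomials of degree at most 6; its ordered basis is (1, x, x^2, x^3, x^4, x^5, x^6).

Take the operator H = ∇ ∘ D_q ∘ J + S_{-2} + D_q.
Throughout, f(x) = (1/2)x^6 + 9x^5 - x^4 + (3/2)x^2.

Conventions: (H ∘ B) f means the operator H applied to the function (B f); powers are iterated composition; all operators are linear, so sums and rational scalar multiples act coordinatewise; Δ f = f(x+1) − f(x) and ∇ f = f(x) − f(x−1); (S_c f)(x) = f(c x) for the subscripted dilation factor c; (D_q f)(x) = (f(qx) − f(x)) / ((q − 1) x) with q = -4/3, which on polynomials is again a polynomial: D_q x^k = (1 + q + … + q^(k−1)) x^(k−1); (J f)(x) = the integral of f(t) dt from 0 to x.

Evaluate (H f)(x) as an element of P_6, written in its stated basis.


g(x) = 32x^6 - (139691/486)x^5 - (3556/243)x^4 + (124034/3645)x^3 - (60529/2430)x^2 + (18908/1215)x - 25547/7290

J f = (1/14)x^7 + (3/2)x^6 - (1/5)x^5 + (1/2)x^3
D_q J f = (379/1458)x^6 - (481/162)x^5 - (181/405)x^4 + (13/18)x^2
∇ D_q J f = (379/243)x^5 - (4555/243)x^4 + (120659/3645)x^3 - (75109/2430)x^2 + (39031/2430)x - 25547/7290
S_{-2} f = 32x^6 - 288x^5 - 16x^4 + 6x^2
D_q f = -(481/486)x^5 + (181/9)x^4 + (25/27)x^3 - (1/2)x
(∇ ∘ D_q ∘ J + S_{-2} + D_q) f = 32x^6 - (139691/486)x^5 - (3556/243)x^4 + (124034/3645)x^3 - (60529/2430)x^2 + (18908/1215)x - 25547/7290


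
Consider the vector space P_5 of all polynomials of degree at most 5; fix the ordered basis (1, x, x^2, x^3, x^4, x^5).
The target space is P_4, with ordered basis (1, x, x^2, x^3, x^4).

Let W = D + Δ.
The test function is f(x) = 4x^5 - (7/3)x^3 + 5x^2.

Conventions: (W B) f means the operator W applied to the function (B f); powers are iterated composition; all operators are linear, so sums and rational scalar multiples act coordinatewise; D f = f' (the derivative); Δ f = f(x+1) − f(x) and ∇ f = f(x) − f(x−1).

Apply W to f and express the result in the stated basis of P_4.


D f = 20x^4 - 7x^2 + 10x
Δ f = 20x^4 + 40x^3 + 33x^2 + 23x + 20/3
(D + Δ) f = 40x^4 + 40x^3 + 26x^2 + 33x + 20/3

the result is g(x) = 40x^4 + 40x^3 + 26x^2 + 33x + 20/3


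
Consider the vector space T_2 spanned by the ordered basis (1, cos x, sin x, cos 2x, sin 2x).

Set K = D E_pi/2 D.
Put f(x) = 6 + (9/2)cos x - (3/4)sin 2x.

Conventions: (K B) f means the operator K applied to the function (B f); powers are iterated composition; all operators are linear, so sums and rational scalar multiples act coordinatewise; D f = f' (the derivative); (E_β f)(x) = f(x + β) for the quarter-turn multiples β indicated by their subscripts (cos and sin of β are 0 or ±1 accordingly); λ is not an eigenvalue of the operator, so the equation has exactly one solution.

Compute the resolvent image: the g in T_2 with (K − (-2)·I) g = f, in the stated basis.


write g with unknown coordinates in the stated basis and equate coefficients in (K − (-2)·I) g = f
solving from the highest basis element down gives g = 3 + (9/5)cos x - (9/10)sin x - (1/8)sin 2x
check: K g = (9/10)cos x + (9/5)sin x - (1/2)sin 2x
so K g − (-2)·g = 6 + (9/2)cos x - (3/4)sin 2x = f ✓

the result is g(x) = 3 + (9/5)cos x - (9/10)sin x - (1/8)sin 2x


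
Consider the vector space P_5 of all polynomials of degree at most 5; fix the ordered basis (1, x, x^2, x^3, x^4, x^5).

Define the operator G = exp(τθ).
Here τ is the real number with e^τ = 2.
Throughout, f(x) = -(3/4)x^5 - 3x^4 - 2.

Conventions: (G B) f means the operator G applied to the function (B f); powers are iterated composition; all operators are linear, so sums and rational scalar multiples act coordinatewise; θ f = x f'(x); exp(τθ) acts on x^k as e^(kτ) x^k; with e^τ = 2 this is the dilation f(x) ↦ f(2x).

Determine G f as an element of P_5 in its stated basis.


exp(τθ) x^k = e^(kτ) x^k; with e^τ = 2 this sends x^k to 2^k x^k
x^4 ↦ 16 x^4
x^5 ↦ 32 x^5
applying this coordinatewise to f: exp(τθ) f = -24x^5 - 48x^4 - 2

the image equals g(x) = -24x^5 - 48x^4 - 2


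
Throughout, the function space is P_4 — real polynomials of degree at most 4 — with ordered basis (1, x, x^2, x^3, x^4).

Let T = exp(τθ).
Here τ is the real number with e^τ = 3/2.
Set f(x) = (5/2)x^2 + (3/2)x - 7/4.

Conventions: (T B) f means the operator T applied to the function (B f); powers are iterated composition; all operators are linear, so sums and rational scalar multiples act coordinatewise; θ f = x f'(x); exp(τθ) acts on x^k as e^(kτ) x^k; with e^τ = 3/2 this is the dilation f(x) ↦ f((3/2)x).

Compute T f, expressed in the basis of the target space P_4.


exp(τθ) x^k = e^(kτ) x^k; with e^τ = 3/2 this sends x^k to (3/2)^k x^k
x ↦ 3/2 x
x^2 ↦ 9/4 x^2
applying this coordinatewise to f: exp(τθ) f = (45/8)x^2 + (9/4)x - 7/4

the image equals g(x) = (45/8)x^2 + (9/4)x - 7/4


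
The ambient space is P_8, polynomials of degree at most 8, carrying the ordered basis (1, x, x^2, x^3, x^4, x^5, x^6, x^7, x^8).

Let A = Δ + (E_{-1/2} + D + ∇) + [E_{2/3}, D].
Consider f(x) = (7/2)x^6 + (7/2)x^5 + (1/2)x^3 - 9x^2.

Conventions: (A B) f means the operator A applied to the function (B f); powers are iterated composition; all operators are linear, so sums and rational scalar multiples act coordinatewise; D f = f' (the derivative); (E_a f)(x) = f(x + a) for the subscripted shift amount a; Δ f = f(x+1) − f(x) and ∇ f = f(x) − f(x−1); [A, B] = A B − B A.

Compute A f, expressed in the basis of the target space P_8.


the image equals g(x) = (7/2)x^6 + 56x^5 + (455/8)x^4 + (281/2)x^3 + (2037/32)x^2 - (35/16)x + 721/128

Δ f = 21x^5 + 70x^4 + 105x^3 + 89x^2 + 22x - 3/2
E_{-1/2} f = (7/2)x^6 - 7x^5 + (35/8)x^4 + (1/2)x^3 - (347/32)x^2 + (157/16)x - 303/128
D f = 21x^5 + (35/2)x^4 + (3/2)x^2 - 18x
∇ f = 21x^5 - 35x^4 + 35x^3 - 16x^2 - 16x + 19/2
(E_{-1/2} + D + ∇) f = (7/2)x^6 + 35x^5 - (105/8)x^4 + (71/2)x^3 - (811/32)x^2 - (387/16)x + 913/128
D f = 21x^5 + (35/2)x^4 + (3/2)x^2 - 18x
E_{2/3} D f = 21x^5 + (175/2)x^4 + 140x^3 + (1987/18)x^2 + (688/27)x - 46/9
E_{2/3} f = (7/2)x^6 + (35/2)x^5 + 35x^4 + (1987/54)x^3 + (344/27)x^2 - (46/9)x - 2248/729
D E_{2/3} f = 21x^5 + (175/2)x^4 + 140x^3 + (1987/18)x^2 + (688/27)x - 46/9
[E_{2/3}, D] f = 0
(Δ + (E_{-1/2} + D + ∇) + [E_{2/3}, D]) f = (7/2)x^6 + 56x^5 + (455/8)x^4 + (281/2)x^3 + (2037/32)x^2 - (35/16)x + 721/128


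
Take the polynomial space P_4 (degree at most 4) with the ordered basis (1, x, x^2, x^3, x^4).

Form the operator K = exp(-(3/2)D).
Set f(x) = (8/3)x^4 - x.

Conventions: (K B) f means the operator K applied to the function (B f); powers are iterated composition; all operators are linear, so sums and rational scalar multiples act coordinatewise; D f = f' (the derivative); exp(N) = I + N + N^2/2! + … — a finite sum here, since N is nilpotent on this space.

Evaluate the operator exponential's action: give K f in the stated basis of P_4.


order-1 term: -16x^3 + 3/2
order-2 term: 36x^2
order-3 term: -36x
order-4 term: 27/2
the series for exp(-(3/2)D) f terminates at order 4
exp(-(3/2)D) f = (8/3)x^4 - 16x^3 + 36x^2 - 37x + 15

the result is g(x) = (8/3)x^4 - 16x^3 + 36x^2 - 37x + 15


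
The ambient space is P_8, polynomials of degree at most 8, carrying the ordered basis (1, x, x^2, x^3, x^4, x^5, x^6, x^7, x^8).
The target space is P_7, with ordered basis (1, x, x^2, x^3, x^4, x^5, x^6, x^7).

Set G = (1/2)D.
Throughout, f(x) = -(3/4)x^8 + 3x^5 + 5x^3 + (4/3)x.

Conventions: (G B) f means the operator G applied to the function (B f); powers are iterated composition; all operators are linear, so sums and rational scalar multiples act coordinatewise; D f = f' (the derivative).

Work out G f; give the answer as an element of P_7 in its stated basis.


the result is g(x) = -3x^7 + (15/2)x^4 + (15/2)x^2 + 2/3

D f = -6x^7 + 15x^4 + 15x^2 + 4/3
((1/2)D) f = -3x^7 + (15/2)x^4 + (15/2)x^2 + 2/3


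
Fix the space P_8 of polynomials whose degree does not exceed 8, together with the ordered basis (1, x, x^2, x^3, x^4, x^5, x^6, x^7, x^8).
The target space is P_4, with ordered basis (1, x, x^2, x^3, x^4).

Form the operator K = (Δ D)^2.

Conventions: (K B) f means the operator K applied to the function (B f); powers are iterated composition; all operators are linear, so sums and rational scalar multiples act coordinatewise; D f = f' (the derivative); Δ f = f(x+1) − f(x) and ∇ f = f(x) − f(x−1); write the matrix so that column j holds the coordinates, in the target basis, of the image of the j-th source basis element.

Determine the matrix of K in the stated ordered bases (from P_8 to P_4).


image of 1: 0
image of x: 0
image of x^2: 0
image of x^3: 0
image of x^4: 24
image of x^5: 120x + 120
image of x^6: 360x^2 + 720x + 420
image of x^7: 840x^3 + 2520x^2 + 2940x + 1260
image of x^8: 1680x^4 + 6720x^3 + 11760x^2 + 10080x + 3472
each image's coordinates form column j of the matrix

the matrix is [[0, 0, 0, 0, 24, 120, 420, 1260, 3472]; [0, 0, 0, 0, 0, 120, 720, 2940, 10080]; [0, 0, 0, 0, 0, 0, 360, 2520, 11760]; [0, 0, 0, 0, 0, 0, 0, 840, 6720]; [0, 0, 0, 0, 0, 0, 0, 0, 1680]] (rows listed top to bottom)


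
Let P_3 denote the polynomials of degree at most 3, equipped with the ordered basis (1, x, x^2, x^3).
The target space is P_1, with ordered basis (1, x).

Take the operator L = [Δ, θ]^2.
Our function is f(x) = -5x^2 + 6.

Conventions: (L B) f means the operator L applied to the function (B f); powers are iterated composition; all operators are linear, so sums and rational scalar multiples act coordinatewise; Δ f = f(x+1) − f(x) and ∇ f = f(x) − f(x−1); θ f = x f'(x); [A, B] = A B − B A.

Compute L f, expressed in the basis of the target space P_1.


θ f = -10x^2
Δ θ f = -20x - 10
Δ f = -10x - 5
θ Δ f = -10x
[Δ, θ] f = -10x - 10
θ [Δ, θ] f = -10x
Δ θ [Δ, θ] f = -10
Δ [Δ, θ] f = -10
θ Δ [Δ, θ] f = 0
[Δ, θ] [Δ, θ] f = -10

g(x) = -10


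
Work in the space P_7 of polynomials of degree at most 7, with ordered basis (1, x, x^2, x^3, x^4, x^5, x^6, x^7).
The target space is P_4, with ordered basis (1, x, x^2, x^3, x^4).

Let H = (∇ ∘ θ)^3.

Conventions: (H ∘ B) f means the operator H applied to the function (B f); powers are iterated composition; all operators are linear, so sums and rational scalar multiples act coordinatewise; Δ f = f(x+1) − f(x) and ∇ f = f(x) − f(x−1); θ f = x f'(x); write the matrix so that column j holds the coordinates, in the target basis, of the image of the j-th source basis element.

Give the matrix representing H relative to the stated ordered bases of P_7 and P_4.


the matrix is [[0, 0, 0, 36, -528, 4350, -27180, 144452]; [0, 0, 0, 0, 576, -7800, 63720, -407190]; [0, 0, 0, 0, 0, 3600, -50760, 436590]; [0, 0, 0, 0, 0, 0, 14400, -217560]; [0, 0, 0, 0, 0, 0, 0, 44100]] (rows listed top to bottom)

image of 1: 0
image of x: 0
image of x^2: 0
image of x^3: 36
image of x^4: 576x - 528
image of x^5: 3600x^2 - 7800x + 4350
image of x^6: 14400x^3 - 50760x^2 + 63720x - 27180
image of x^7: 44100x^4 - 217560x^3 + 436590x^2 - 407190x + 144452
each image's coordinates form column j of the matrix


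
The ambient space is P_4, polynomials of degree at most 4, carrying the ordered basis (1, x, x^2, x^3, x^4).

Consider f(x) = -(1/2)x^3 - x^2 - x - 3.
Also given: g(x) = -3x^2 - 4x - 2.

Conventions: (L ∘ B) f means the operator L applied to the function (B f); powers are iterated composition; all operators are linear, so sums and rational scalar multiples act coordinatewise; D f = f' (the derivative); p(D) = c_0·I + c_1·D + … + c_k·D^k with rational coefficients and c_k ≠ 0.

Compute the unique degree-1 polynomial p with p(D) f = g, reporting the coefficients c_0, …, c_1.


D^0 f = -(1/2)x^3 - x^2 - x - 3
D^1 f = -(3/2)x^2 - 2x - 1
matching coefficients of g against c_0 f + c_1 Df + … from the top degree down determines the c_i
solution: c_0 = 0, c_1 = 2

p(D) = 2·D, i.e. c_0 = 0, c_1 = 2


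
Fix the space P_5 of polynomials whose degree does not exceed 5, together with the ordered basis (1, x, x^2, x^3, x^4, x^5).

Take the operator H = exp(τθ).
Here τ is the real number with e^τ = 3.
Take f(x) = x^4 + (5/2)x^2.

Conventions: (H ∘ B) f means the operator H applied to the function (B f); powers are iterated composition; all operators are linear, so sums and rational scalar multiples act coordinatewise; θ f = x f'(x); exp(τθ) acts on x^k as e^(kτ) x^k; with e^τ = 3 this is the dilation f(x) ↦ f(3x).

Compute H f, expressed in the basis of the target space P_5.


exp(τθ) x^k = e^(kτ) x^k; with e^τ = 3 this sends x^k to 3^k x^k
x^2 ↦ 9 x^2
x^4 ↦ 81 x^4
applying this coordinatewise to f: exp(τθ) f = 81x^4 + (45/2)x^2

g(x) = 81x^4 + (45/2)x^2


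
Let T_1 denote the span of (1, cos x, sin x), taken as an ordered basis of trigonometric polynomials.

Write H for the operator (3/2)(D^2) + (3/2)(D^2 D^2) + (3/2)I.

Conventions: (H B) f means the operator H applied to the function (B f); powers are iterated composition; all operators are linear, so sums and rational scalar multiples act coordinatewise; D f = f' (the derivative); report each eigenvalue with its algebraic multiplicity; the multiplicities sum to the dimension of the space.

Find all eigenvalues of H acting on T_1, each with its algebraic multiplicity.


image of 1: 3/2
image of cos x: (3/2)cos x
image of sin x: (3/2)sin x
the matrix is diagonal; its diagonal is (3/2, 3/2, 3/2)
for a triangular matrix the eigenvalues are the diagonal entries, with algebraic multiplicity their repetition count

λ = 3/2 (multiplicity 3)
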